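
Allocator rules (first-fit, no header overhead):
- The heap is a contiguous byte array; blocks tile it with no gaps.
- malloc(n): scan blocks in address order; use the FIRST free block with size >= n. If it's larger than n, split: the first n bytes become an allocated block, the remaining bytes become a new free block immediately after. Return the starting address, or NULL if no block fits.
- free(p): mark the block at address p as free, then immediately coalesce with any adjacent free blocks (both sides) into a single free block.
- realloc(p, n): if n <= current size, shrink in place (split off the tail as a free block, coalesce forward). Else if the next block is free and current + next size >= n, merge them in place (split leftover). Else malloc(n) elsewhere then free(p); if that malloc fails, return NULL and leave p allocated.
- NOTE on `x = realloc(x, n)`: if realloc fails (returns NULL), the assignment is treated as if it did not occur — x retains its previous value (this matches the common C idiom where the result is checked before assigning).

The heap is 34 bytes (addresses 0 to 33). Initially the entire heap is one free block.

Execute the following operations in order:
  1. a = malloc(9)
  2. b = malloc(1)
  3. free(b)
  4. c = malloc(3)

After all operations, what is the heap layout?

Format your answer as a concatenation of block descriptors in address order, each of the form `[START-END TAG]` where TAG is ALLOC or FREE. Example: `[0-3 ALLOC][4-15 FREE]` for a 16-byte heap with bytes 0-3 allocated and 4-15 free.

Op 1: a = malloc(9) -> a = 0; heap: [0-8 ALLOC][9-33 FREE]
Op 2: b = malloc(1) -> b = 9; heap: [0-8 ALLOC][9-9 ALLOC][10-33 FREE]
Op 3: free(b) -> (freed b); heap: [0-8 ALLOC][9-33 FREE]
Op 4: c = malloc(3) -> c = 9; heap: [0-8 ALLOC][9-11 ALLOC][12-33 FREE]

Answer: [0-8 ALLOC][9-11 ALLOC][12-33 FREE]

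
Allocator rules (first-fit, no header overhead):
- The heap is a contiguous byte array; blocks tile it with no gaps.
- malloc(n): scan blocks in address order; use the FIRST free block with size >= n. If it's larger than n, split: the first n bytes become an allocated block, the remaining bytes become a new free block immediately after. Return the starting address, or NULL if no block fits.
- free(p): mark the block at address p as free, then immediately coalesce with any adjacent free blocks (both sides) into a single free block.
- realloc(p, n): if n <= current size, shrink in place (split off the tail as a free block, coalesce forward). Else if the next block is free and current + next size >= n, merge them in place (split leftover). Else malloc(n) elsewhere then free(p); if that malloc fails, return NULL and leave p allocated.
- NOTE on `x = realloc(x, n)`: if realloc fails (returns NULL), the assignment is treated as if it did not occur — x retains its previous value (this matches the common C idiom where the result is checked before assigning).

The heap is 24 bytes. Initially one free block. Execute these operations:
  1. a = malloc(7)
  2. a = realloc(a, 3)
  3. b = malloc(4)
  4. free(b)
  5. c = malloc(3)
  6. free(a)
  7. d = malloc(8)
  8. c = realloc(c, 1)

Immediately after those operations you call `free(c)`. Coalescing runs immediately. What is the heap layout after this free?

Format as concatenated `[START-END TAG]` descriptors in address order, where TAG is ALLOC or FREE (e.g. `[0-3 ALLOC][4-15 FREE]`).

Op 1: a = malloc(7) -> a = 0; heap: [0-6 ALLOC][7-23 FREE]
Op 2: a = realloc(a, 3) -> a = 0; heap: [0-2 ALLOC][3-23 FREE]
Op 3: b = malloc(4) -> b = 3; heap: [0-2 ALLOC][3-6 ALLOC][7-23 FREE]
Op 4: free(b) -> (freed b); heap: [0-2 ALLOC][3-23 FREE]
Op 5: c = malloc(3) -> c = 3; heap: [0-2 ALLOC][3-5 ALLOC][6-23 FREE]
Op 6: free(a) -> (freed a); heap: [0-2 FREE][3-5 ALLOC][6-23 FREE]
Op 7: d = malloc(8) -> d = 6; heap: [0-2 FREE][3-5 ALLOC][6-13 ALLOC][14-23 FREE]
Op 8: c = realloc(c, 1) -> c = 3; heap: [0-2 FREE][3-3 ALLOC][4-5 FREE][6-13 ALLOC][14-23 FREE]
free(c): c = 3 -> block [3-3 ALLOC]; mark free, coalesce with adjacent free neighbors -> [0-5 FREE][6-13 ALLOC][14-23 FREE]

Answer: [0-5 FREE][6-13 ALLOC][14-23 FREE]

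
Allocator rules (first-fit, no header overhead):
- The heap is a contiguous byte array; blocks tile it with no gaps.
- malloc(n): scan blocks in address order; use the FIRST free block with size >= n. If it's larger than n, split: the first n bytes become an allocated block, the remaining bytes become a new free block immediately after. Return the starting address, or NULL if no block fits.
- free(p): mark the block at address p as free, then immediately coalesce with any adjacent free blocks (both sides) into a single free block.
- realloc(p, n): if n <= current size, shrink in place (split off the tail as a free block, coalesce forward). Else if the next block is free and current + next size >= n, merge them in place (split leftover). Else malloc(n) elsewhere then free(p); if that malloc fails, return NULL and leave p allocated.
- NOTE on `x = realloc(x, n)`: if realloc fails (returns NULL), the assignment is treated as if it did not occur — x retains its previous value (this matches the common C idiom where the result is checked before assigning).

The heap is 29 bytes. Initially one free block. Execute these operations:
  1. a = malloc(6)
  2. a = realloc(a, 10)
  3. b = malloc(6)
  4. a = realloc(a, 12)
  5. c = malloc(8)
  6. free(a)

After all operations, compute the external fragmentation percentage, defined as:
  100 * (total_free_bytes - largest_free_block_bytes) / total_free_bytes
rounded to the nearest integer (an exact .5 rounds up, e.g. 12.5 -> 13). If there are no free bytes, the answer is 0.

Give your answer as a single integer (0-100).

Answer: 13

Derivation:
Op 1: a = malloc(6) -> a = 0; heap: [0-5 ALLOC][6-28 FREE]
Op 2: a = realloc(a, 10) -> a = 0; heap: [0-9 ALLOC][10-28 FREE]
Op 3: b = malloc(6) -> b = 10; heap: [0-9 ALLOC][10-15 ALLOC][16-28 FREE]
Op 4: a = realloc(a, 12) -> a = 16; heap: [0-9 FREE][10-15 ALLOC][16-27 ALLOC][28-28 FREE]
Op 5: c = malloc(8) -> c = 0; heap: [0-7 ALLOC][8-9 FREE][10-15 ALLOC][16-27 ALLOC][28-28 FREE]
Op 6: free(a) -> (freed a); heap: [0-7 ALLOC][8-9 FREE][10-15 ALLOC][16-28 FREE]
Free blocks: [2 13] total_free=15 largest=13 -> 100*(15-13)/15 = 200/15 ≈ 13.333 -> rounds to 13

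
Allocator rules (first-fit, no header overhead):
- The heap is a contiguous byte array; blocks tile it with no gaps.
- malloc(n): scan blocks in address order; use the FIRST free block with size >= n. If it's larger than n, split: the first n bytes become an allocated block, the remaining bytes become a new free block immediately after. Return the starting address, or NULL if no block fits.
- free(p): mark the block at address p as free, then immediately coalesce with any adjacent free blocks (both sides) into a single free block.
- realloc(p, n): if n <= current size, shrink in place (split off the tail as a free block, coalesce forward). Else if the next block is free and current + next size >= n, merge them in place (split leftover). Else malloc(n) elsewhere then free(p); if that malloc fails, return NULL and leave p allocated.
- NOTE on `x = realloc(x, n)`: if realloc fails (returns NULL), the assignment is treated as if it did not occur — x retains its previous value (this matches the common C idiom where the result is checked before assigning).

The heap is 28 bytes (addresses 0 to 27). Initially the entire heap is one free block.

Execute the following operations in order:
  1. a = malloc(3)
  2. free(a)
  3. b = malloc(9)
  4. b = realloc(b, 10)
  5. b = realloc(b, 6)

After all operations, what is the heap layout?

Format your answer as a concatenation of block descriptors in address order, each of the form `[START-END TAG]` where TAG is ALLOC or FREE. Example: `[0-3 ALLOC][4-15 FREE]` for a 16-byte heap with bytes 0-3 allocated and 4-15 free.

Answer: [0-5 ALLOC][6-27 FREE]

Derivation:
Op 1: a = malloc(3) -> a = 0; heap: [0-2 ALLOC][3-27 FREE]
Op 2: free(a) -> (freed a); heap: [0-27 FREE]
Op 3: b = malloc(9) -> b = 0; heap: [0-8 ALLOC][9-27 FREE]
Op 4: b = realloc(b, 10) -> b = 0; heap: [0-9 ALLOC][10-27 FREE]
Op 5: b = realloc(b, 6) -> b = 0; heap: [0-5 ALLOC][6-27 FREE]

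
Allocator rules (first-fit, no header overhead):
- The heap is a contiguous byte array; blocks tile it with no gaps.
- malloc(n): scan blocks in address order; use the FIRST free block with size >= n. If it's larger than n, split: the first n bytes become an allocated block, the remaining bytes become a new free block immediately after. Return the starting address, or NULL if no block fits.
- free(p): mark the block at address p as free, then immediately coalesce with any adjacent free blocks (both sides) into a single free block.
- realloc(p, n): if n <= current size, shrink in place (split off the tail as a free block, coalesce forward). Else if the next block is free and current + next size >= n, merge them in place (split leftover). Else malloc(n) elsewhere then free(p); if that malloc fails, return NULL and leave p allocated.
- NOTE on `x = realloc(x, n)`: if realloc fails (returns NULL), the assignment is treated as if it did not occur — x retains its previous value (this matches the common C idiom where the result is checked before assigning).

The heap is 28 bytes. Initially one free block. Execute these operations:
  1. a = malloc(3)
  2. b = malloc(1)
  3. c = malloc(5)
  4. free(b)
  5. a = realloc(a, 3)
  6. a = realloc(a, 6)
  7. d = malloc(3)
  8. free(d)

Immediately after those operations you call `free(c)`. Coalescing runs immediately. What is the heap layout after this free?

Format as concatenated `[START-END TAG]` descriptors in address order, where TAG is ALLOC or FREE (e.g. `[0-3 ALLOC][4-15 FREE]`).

Op 1: a = malloc(3) -> a = 0; heap: [0-2 ALLOC][3-27 FREE]
Op 2: b = malloc(1) -> b = 3; heap: [0-2 ALLOC][3-3 ALLOC][4-27 FREE]
Op 3: c = malloc(5) -> c = 4; heap: [0-2 ALLOC][3-3 ALLOC][4-8 ALLOC][9-27 FREE]
Op 4: free(b) -> (freed b); heap: [0-2 ALLOC][3-3 FREE][4-8 ALLOC][9-27 FREE]
Op 5: a = realloc(a, 3) -> a = 0; heap: [0-2 ALLOC][3-3 FREE][4-8 ALLOC][9-27 FREE]
Op 6: a = realloc(a, 6) -> a = 9; heap: [0-3 FREE][4-8 ALLOC][9-14 ALLOC][15-27 FREE]
Op 7: d = malloc(3) -> d = 0; heap: [0-2 ALLOC][3-3 FREE][4-8 ALLOC][9-14 ALLOC][15-27 FREE]
Op 8: free(d) -> (freed d); heap: [0-3 FREE][4-8 ALLOC][9-14 ALLOC][15-27 FREE]
free(c): c = 4 -> block [4-8 ALLOC]; mark free, coalesce with adjacent free neighbors -> [0-8 FREE][9-14 ALLOC][15-27 FREE]

Answer: [0-8 FREE][9-14 ALLOC][15-27 FREE]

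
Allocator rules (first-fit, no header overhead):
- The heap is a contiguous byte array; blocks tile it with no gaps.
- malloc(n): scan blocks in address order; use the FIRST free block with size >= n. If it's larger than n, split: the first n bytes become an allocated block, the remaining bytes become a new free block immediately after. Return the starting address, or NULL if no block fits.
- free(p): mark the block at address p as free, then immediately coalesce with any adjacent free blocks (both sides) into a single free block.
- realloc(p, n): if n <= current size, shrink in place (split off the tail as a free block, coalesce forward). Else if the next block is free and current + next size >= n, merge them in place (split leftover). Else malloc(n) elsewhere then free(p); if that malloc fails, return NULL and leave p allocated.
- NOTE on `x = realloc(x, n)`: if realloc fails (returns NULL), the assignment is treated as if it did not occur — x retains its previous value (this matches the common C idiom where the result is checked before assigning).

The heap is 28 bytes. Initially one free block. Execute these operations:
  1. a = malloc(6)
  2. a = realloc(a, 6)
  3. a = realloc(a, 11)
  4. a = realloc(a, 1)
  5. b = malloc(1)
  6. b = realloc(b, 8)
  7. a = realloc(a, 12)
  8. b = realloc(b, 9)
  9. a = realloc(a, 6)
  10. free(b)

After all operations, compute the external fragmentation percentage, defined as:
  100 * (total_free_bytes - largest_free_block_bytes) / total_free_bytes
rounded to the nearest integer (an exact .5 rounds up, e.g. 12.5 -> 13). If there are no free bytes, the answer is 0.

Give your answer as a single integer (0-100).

Answer: 41

Derivation:
Op 1: a = malloc(6) -> a = 0; heap: [0-5 ALLOC][6-27 FREE]
Op 2: a = realloc(a, 6) -> a = 0; heap: [0-5 ALLOC][6-27 FREE]
Op 3: a = realloc(a, 11) -> a = 0; heap: [0-10 ALLOC][11-27 FREE]
Op 4: a = realloc(a, 1) -> a = 0; heap: [0-0 ALLOC][1-27 FREE]
Op 5: b = malloc(1) -> b = 1; heap: [0-0 ALLOC][1-1 ALLOC][2-27 FREE]
Op 6: b = realloc(b, 8) -> b = 1; heap: [0-0 ALLOC][1-8 ALLOC][9-27 FREE]
Op 7: a = realloc(a, 12) -> a = 9; heap: [0-0 FREE][1-8 ALLOC][9-20 ALLOC][21-27 FREE]
Op 8: b = realloc(b, 9) -> NULL (b unchanged); heap: [0-0 FREE][1-8 ALLOC][9-20 ALLOC][21-27 FREE]
Op 9: a = realloc(a, 6) -> a = 9; heap: [0-0 FREE][1-8 ALLOC][9-14 ALLOC][15-27 FREE]
Op 10: free(b) -> (freed b); heap: [0-8 FREE][9-14 ALLOC][15-27 FREE]
Free blocks: [9 13] total_free=22 largest=13 -> 100*(22-13)/22 = 900/22 ≈ 40.909 -> rounds to 41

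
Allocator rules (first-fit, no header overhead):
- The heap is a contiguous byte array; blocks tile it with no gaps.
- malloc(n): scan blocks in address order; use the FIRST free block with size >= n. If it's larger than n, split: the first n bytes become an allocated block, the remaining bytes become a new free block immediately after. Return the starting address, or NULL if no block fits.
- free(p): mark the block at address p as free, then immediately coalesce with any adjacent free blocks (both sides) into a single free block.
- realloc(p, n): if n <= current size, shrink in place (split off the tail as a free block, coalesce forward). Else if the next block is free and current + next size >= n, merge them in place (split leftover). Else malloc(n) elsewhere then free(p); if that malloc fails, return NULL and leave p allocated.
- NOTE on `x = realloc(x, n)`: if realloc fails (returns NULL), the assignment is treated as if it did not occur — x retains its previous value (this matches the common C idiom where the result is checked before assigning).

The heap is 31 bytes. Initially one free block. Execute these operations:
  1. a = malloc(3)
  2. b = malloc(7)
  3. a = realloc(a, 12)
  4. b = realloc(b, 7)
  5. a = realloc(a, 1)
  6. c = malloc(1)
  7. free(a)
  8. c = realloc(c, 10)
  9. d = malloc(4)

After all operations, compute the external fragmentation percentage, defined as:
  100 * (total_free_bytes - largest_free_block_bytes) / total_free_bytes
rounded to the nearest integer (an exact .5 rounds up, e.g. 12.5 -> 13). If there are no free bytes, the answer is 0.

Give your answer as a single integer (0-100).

Answer: 30

Derivation:
Op 1: a = malloc(3) -> a = 0; heap: [0-2 ALLOC][3-30 FREE]
Op 2: b = malloc(7) -> b = 3; heap: [0-2 ALLOC][3-9 ALLOC][10-30 FREE]
Op 3: a = realloc(a, 12) -> a = 10; heap: [0-2 FREE][3-9 ALLOC][10-21 ALLOC][22-30 FREE]
Op 4: b = realloc(b, 7) -> b = 3; heap: [0-2 FREE][3-9 ALLOC][10-21 ALLOC][22-30 FREE]
Op 5: a = realloc(a, 1) -> a = 10; heap: [0-2 FREE][3-9 ALLOC][10-10 ALLOC][11-30 FREE]
Op 6: c = malloc(1) -> c = 0; heap: [0-0 ALLOC][1-2 FREE][3-9 ALLOC][10-10 ALLOC][11-30 FREE]
Op 7: free(a) -> (freed a); heap: [0-0 ALLOC][1-2 FREE][3-9 ALLOC][10-30 FREE]
Op 8: c = realloc(c, 10) -> c = 10; heap: [0-2 FREE][3-9 ALLOC][10-19 ALLOC][20-30 FREE]
Op 9: d = malloc(4) -> d = 20; heap: [0-2 FREE][3-9 ALLOC][10-19 ALLOC][20-23 ALLOC][24-30 FREE]
Free blocks: [3 7] total_free=10 largest=7 -> 100*(10-7)/10 = 300/10 = 30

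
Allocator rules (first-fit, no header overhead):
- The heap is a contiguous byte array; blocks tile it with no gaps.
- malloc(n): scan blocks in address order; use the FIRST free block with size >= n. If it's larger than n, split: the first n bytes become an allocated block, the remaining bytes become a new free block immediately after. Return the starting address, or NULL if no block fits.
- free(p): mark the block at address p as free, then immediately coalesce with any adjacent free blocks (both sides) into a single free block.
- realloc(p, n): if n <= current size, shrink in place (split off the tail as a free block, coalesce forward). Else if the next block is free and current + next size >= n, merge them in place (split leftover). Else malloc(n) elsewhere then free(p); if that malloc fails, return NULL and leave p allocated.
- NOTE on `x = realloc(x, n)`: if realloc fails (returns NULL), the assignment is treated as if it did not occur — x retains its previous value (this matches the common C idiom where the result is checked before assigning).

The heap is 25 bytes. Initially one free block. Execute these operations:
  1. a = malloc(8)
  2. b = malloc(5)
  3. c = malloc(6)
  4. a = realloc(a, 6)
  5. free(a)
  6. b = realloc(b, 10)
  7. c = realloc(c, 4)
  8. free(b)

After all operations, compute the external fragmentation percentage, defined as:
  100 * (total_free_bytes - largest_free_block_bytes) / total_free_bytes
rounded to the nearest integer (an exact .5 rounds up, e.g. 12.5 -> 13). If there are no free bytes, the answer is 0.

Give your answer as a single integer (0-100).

Answer: 38

Derivation:
Op 1: a = malloc(8) -> a = 0; heap: [0-7 ALLOC][8-24 FREE]
Op 2: b = malloc(5) -> b = 8; heap: [0-7 ALLOC][8-12 ALLOC][13-24 FREE]
Op 3: c = malloc(6) -> c = 13; heap: [0-7 ALLOC][8-12 ALLOC][13-18 ALLOC][19-24 FREE]
Op 4: a = realloc(a, 6) -> a = 0; heap: [0-5 ALLOC][6-7 FREE][8-12 ALLOC][13-18 ALLOC][19-24 FREE]
Op 5: free(a) -> (freed a); heap: [0-7 FREE][8-12 ALLOC][13-18 ALLOC][19-24 FREE]
Op 6: b = realloc(b, 10) -> NULL (b unchanged); heap: [0-7 FREE][8-12 ALLOC][13-18 ALLOC][19-24 FREE]
Op 7: c = realloc(c, 4) -> c = 13; heap: [0-7 FREE][8-12 ALLOC][13-16 ALLOC][17-24 FREE]
Op 8: free(b) -> (freed b); heap: [0-12 FREE][13-16 ALLOC][17-24 FREE]
Free blocks: [13 8] total_free=21 largest=13 -> 100*(21-13)/21 = 800/21 ≈ 38.095 -> rounds to 38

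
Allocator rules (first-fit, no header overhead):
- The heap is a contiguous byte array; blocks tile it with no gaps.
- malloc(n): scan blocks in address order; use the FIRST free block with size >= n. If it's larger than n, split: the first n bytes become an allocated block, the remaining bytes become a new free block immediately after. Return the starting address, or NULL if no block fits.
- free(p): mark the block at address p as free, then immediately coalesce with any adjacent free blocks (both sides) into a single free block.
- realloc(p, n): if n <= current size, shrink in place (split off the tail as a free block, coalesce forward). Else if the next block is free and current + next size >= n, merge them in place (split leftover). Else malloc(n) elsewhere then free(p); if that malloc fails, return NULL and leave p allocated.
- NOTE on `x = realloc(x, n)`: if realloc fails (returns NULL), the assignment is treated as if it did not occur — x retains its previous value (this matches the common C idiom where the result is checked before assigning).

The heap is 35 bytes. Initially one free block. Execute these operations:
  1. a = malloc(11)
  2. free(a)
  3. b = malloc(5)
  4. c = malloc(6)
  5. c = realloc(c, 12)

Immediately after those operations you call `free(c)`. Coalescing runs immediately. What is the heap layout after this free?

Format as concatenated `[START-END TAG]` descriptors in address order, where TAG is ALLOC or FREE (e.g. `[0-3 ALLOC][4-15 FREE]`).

Op 1: a = malloc(11) -> a = 0; heap: [0-10 ALLOC][11-34 FREE]
Op 2: free(a) -> (freed a); heap: [0-34 FREE]
Op 3: b = malloc(5) -> b = 0; heap: [0-4 ALLOC][5-34 FREE]
Op 4: c = malloc(6) -> c = 5; heap: [0-4 ALLOC][5-10 ALLOC][11-34 FREE]
Op 5: c = realloc(c, 12) -> c = 5; heap: [0-4 ALLOC][5-16 ALLOC][17-34 FREE]
free(c): c = 5 -> block [5-16 ALLOC]; mark free, coalesce with adjacent free neighbors -> [0-4 ALLOC][5-34 FREE]

Answer: [0-4 ALLOC][5-34 FREE]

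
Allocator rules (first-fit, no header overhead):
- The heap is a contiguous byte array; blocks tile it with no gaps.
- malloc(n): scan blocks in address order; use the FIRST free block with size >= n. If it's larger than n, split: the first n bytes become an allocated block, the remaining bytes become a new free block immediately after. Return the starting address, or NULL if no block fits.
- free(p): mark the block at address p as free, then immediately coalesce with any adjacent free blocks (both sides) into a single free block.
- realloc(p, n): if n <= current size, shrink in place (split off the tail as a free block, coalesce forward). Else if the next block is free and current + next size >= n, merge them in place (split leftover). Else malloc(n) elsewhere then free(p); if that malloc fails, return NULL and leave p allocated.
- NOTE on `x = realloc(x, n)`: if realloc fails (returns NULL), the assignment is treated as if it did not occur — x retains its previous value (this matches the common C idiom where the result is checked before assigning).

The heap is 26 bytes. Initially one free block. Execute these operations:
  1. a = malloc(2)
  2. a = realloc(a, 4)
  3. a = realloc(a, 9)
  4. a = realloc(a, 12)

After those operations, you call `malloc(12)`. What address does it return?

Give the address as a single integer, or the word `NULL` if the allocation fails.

Answer: 12

Derivation:
Op 1: a = malloc(2) -> a = 0; heap: [0-1 ALLOC][2-25 FREE]
Op 2: a = realloc(a, 4) -> a = 0; heap: [0-3 ALLOC][4-25 FREE]
Op 3: a = realloc(a, 9) -> a = 0; heap: [0-8 ALLOC][9-25 FREE]
Op 4: a = realloc(a, 12) -> a = 0; heap: [0-11 ALLOC][12-25 FREE]
malloc(12): first-fit scan over [0-11 ALLOC][12-25 FREE] -> 12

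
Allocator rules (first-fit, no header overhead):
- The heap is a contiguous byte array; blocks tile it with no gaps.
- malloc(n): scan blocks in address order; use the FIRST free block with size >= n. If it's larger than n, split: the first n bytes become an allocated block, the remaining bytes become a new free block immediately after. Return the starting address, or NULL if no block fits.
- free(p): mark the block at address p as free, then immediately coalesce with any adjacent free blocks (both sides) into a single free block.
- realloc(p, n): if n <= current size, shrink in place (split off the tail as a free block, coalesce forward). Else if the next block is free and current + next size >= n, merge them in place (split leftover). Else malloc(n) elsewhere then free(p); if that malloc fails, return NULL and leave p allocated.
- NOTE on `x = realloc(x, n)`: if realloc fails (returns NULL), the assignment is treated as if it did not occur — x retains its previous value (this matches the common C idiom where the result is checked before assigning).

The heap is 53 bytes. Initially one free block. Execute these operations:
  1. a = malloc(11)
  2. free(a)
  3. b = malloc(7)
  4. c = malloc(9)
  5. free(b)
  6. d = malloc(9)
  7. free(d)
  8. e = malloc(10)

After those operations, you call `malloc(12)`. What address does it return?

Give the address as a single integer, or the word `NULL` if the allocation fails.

Op 1: a = malloc(11) -> a = 0; heap: [0-10 ALLOC][11-52 FREE]
Op 2: free(a) -> (freed a); heap: [0-52 FREE]
Op 3: b = malloc(7) -> b = 0; heap: [0-6 ALLOC][7-52 FREE]
Op 4: c = malloc(9) -> c = 7; heap: [0-6 ALLOC][7-15 ALLOC][16-52 FREE]
Op 5: free(b) -> (freed b); heap: [0-6 FREE][7-15 ALLOC][16-52 FREE]
Op 6: d = malloc(9) -> d = 16; heap: [0-6 FREE][7-15 ALLOC][16-24 ALLOC][25-52 FREE]
Op 7: free(d) -> (freed d); heap: [0-6 FREE][7-15 ALLOC][16-52 FREE]
Op 8: e = malloc(10) -> e = 16; heap: [0-6 FREE][7-15 ALLOC][16-25 ALLOC][26-52 FREE]
malloc(12): first-fit scan over [0-6 FREE][7-15 ALLOC][16-25 ALLOC][26-52 FREE] -> 26

Answer: 26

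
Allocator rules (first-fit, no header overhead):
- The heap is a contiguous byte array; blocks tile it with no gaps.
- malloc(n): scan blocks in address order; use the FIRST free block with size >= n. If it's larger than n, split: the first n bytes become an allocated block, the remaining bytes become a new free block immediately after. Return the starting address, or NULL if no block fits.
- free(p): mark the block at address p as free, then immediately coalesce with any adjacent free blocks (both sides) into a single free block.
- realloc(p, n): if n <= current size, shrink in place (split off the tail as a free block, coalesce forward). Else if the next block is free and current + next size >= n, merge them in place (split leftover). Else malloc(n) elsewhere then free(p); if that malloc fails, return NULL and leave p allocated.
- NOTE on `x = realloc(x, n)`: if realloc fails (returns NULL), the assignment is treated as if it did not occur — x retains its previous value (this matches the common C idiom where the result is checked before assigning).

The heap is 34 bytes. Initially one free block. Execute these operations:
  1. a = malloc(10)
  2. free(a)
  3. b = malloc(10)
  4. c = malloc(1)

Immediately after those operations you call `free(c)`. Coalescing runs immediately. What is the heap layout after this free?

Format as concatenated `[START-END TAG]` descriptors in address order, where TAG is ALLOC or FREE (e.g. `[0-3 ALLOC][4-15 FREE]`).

Op 1: a = malloc(10) -> a = 0; heap: [0-9 ALLOC][10-33 FREE]
Op 2: free(a) -> (freed a); heap: [0-33 FREE]
Op 3: b = malloc(10) -> b = 0; heap: [0-9 ALLOC][10-33 FREE]
Op 4: c = malloc(1) -> c = 10; heap: [0-9 ALLOC][10-10 ALLOC][11-33 FREE]
free(c): c = 10 -> block [10-10 ALLOC]; mark free, coalesce with adjacent free neighbors -> [0-9 ALLOC][10-33 FREE]

Answer: [0-9 ALLOC][10-33 FREE]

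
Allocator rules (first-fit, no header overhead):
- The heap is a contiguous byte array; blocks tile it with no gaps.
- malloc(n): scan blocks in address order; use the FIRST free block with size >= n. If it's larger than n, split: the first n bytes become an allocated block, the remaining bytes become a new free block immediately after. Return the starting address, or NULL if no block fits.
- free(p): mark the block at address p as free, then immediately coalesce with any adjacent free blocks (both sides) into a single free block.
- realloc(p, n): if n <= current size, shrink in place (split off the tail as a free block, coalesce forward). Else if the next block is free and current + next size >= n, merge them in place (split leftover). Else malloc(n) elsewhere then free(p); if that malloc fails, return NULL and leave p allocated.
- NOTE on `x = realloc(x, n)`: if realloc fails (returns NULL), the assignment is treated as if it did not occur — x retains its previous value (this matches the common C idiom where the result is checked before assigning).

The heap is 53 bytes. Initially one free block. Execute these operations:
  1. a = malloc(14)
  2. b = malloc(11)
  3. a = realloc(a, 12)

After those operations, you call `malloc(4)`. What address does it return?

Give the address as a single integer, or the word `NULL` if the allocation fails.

Op 1: a = malloc(14) -> a = 0; heap: [0-13 ALLOC][14-52 FREE]
Op 2: b = malloc(11) -> b = 14; heap: [0-13 ALLOC][14-24 ALLOC][25-52 FREE]
Op 3: a = realloc(a, 12) -> a = 0; heap: [0-11 ALLOC][12-13 FREE][14-24 ALLOC][25-52 FREE]
malloc(4): first-fit scan over [0-11 ALLOC][12-13 FREE][14-24 ALLOC][25-52 FREE] -> 25

Answer: 25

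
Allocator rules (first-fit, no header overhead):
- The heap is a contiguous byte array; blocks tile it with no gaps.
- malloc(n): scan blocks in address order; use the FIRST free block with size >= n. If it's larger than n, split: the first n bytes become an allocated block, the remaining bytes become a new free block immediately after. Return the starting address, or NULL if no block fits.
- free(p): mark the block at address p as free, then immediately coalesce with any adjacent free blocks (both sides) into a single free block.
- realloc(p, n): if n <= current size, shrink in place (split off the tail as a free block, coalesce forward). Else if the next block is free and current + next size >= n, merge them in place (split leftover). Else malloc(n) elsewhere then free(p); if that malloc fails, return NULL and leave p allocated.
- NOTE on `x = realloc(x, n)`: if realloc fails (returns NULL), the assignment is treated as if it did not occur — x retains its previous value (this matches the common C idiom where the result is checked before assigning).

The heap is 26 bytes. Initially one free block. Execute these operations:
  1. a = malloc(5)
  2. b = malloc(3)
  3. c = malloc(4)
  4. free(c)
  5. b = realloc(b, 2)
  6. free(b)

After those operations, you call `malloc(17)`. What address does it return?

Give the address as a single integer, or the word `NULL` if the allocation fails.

Answer: 5

Derivation:
Op 1: a = malloc(5) -> a = 0; heap: [0-4 ALLOC][5-25 FREE]
Op 2: b = malloc(3) -> b = 5; heap: [0-4 ALLOC][5-7 ALLOC][8-25 FREE]
Op 3: c = malloc(4) -> c = 8; heap: [0-4 ALLOC][5-7 ALLOC][8-11 ALLOC][12-25 FREE]
Op 4: free(c) -> (freed c); heap: [0-4 ALLOC][5-7 ALLOC][8-25 FREE]
Op 5: b = realloc(b, 2) -> b = 5; heap: [0-4 ALLOC][5-6 ALLOC][7-25 FREE]
Op 6: free(b) -> (freed b); heap: [0-4 ALLOC][5-25 FREE]
malloc(17): first-fit scan over [0-4 ALLOC][5-25 FREE] -> 5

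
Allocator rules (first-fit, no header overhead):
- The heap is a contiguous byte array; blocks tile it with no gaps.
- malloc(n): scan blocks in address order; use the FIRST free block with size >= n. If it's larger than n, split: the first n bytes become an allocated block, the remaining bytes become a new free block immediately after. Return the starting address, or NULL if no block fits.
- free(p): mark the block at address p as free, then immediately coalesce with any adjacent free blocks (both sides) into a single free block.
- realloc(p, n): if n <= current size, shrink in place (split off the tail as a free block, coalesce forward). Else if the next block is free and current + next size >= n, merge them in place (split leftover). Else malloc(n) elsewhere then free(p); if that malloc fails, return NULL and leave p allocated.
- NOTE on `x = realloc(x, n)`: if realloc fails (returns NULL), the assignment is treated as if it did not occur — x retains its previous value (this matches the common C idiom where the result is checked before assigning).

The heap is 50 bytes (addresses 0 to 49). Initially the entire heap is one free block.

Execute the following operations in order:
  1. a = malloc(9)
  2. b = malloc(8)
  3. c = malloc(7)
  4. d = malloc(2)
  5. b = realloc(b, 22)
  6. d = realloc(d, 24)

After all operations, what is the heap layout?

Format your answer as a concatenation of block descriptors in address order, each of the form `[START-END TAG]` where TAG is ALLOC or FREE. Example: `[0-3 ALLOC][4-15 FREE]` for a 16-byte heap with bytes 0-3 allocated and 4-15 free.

Answer: [0-8 ALLOC][9-16 FREE][17-23 ALLOC][24-25 ALLOC][26-47 ALLOC][48-49 FREE]

Derivation:
Op 1: a = malloc(9) -> a = 0; heap: [0-8 ALLOC][9-49 FREE]
Op 2: b = malloc(8) -> b = 9; heap: [0-8 ALLOC][9-16 ALLOC][17-49 FREE]
Op 3: c = malloc(7) -> c = 17; heap: [0-8 ALLOC][9-16 ALLOC][17-23 ALLOC][24-49 FREE]
Op 4: d = malloc(2) -> d = 24; heap: [0-8 ALLOC][9-16 ALLOC][17-23 ALLOC][24-25 ALLOC][26-49 FREE]
Op 5: b = realloc(b, 22) -> b = 26; heap: [0-8 ALLOC][9-16 FREE][17-23 ALLOC][24-25 ALLOC][26-47 ALLOC][48-49 FREE]
Op 6: d = realloc(d, 24) -> NULL (d unchanged); heap: [0-8 ALLOC][9-16 FREE][17-23 ALLOC][24-25 ALLOC][26-47 ALLOC][48-49 FREE]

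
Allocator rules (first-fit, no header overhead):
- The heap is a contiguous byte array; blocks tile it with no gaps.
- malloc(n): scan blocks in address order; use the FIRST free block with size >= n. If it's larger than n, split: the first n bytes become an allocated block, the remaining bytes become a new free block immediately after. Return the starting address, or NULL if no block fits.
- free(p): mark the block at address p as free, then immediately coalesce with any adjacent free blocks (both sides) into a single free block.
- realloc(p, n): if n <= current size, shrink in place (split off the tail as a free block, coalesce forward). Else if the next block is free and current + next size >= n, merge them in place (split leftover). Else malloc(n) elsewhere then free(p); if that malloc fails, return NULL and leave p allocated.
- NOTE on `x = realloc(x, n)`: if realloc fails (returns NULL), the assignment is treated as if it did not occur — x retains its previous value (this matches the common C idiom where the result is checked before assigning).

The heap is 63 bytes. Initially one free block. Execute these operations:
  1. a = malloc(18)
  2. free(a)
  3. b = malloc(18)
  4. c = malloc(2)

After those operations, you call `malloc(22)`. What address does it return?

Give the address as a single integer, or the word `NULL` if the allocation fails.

Answer: 20

Derivation:
Op 1: a = malloc(18) -> a = 0; heap: [0-17 ALLOC][18-62 FREE]
Op 2: free(a) -> (freed a); heap: [0-62 FREE]
Op 3: b = malloc(18) -> b = 0; heap: [0-17 ALLOC][18-62 FREE]
Op 4: c = malloc(2) -> c = 18; heap: [0-17 ALLOC][18-19 ALLOC][20-62 FREE]
malloc(22): first-fit scan over [0-17 ALLOC][18-19 ALLOC][20-62 FREE] -> 20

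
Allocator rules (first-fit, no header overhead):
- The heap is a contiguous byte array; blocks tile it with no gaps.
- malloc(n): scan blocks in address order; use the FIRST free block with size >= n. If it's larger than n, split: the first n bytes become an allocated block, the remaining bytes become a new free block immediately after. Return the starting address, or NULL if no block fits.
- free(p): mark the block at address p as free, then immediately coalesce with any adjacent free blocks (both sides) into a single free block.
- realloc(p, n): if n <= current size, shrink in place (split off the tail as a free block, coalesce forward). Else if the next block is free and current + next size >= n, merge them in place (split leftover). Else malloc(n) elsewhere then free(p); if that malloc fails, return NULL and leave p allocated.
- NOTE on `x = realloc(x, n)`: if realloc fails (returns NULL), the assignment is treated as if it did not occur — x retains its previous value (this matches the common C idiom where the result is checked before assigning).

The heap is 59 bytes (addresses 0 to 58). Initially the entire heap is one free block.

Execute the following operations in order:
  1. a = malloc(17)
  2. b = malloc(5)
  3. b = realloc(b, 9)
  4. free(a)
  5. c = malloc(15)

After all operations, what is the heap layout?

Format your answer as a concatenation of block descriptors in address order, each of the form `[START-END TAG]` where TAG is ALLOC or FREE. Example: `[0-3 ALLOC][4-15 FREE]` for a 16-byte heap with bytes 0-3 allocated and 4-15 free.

Op 1: a = malloc(17) -> a = 0; heap: [0-16 ALLOC][17-58 FREE]
Op 2: b = malloc(5) -> b = 17; heap: [0-16 ALLOC][17-21 ALLOC][22-58 FREE]
Op 3: b = realloc(b, 9) -> b = 17; heap: [0-16 ALLOC][17-25 ALLOC][26-58 FREE]
Op 4: free(a) -> (freed a); heap: [0-16 FREE][17-25 ALLOC][26-58 FREE]
Op 5: c = malloc(15) -> c = 0; heap: [0-14 ALLOC][15-16 FREE][17-25 ALLOC][26-58 FREE]

Answer: [0-14 ALLOC][15-16 FREE][17-25 ALLOC][26-58 FREE]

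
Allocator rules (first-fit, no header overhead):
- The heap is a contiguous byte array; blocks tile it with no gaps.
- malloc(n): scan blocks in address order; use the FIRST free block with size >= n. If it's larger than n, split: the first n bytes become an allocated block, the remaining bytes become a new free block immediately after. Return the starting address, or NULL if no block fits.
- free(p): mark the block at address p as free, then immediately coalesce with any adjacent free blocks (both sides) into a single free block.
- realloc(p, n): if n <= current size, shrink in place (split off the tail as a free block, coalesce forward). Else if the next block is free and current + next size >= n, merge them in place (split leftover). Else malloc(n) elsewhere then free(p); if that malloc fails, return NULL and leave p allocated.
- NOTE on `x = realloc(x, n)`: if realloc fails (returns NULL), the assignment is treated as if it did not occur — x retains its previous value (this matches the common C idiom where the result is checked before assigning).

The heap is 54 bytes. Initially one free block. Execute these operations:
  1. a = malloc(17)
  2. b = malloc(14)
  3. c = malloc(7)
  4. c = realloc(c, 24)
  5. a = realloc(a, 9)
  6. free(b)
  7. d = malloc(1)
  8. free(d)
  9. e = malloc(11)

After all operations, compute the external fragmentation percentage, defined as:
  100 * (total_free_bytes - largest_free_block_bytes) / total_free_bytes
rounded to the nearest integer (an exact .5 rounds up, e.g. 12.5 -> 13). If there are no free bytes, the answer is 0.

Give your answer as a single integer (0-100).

Answer: 41

Derivation:
Op 1: a = malloc(17) -> a = 0; heap: [0-16 ALLOC][17-53 FREE]
Op 2: b = malloc(14) -> b = 17; heap: [0-16 ALLOC][17-30 ALLOC][31-53 FREE]
Op 3: c = malloc(7) -> c = 31; heap: [0-16 ALLOC][17-30 ALLOC][31-37 ALLOC][38-53 FREE]
Op 4: c = realloc(c, 24) -> NULL (c unchanged); heap: [0-16 ALLOC][17-30 ALLOC][31-37 ALLOC][38-53 FREE]
Op 5: a = realloc(a, 9) -> a = 0; heap: [0-8 ALLOC][9-16 FREE][17-30 ALLOC][31-37 ALLOC][38-53 FREE]
Op 6: free(b) -> (freed b); heap: [0-8 ALLOC][9-30 FREE][31-37 ALLOC][38-53 FREE]
Op 7: d = malloc(1) -> d = 9; heap: [0-8 ALLOC][9-9 ALLOC][10-30 FREE][31-37 ALLOC][38-53 FREE]
Op 8: free(d) -> (freed d); heap: [0-8 ALLOC][9-30 FREE][31-37 ALLOC][38-53 FREE]
Op 9: e = malloc(11) -> e = 9; heap: [0-8 ALLOC][9-19 ALLOC][20-30 FREE][31-37 ALLOC][38-53 FREE]
Free blocks: [11 16] total_free=27 largest=16 -> 100*(27-16)/27 = 1100/27 ≈ 40.741 -> rounds to 41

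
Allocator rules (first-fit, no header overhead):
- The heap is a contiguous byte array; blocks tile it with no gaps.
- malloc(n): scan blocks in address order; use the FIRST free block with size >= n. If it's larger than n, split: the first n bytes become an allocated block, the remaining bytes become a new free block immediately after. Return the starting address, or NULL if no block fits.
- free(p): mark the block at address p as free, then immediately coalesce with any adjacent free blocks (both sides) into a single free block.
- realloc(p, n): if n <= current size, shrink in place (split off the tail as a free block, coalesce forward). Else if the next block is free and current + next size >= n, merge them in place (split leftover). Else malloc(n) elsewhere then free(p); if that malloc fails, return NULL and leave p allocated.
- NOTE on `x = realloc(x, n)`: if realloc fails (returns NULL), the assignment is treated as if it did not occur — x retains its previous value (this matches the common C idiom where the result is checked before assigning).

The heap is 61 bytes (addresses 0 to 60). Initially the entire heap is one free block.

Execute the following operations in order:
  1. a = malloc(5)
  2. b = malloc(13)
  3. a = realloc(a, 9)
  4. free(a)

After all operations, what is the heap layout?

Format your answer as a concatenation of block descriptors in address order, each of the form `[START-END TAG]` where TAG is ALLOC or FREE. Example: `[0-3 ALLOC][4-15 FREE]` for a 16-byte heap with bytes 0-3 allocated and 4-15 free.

Answer: [0-4 FREE][5-17 ALLOC][18-60 FREE]

Derivation:
Op 1: a = malloc(5) -> a = 0; heap: [0-4 ALLOC][5-60 FREE]
Op 2: b = malloc(13) -> b = 5; heap: [0-4 ALLOC][5-17 ALLOC][18-60 FREE]
Op 3: a = realloc(a, 9) -> a = 18; heap: [0-4 FREE][5-17 ALLOC][18-26 ALLOC][27-60 FREE]
Op 4: free(a) -> (freed a); heap: [0-4 FREE][5-17 ALLOC][18-60 FREE]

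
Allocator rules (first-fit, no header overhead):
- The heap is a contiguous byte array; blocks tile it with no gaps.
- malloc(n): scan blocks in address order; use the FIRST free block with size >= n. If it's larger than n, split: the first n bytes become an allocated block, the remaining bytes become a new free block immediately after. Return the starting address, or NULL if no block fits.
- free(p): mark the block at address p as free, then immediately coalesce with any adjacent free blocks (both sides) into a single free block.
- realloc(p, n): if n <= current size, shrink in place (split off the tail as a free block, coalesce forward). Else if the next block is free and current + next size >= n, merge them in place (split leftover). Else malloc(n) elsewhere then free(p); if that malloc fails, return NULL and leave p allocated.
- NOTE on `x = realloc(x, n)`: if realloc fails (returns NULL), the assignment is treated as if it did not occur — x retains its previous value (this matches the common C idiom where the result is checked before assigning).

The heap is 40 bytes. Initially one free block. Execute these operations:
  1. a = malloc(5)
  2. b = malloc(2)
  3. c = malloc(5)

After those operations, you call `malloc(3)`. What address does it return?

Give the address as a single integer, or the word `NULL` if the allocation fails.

Op 1: a = malloc(5) -> a = 0; heap: [0-4 ALLOC][5-39 FREE]
Op 2: b = malloc(2) -> b = 5; heap: [0-4 ALLOC][5-6 ALLOC][7-39 FREE]
Op 3: c = malloc(5) -> c = 7; heap: [0-4 ALLOC][5-6 ALLOC][7-11 ALLOC][12-39 FREE]
malloc(3): first-fit scan over [0-4 ALLOC][5-6 ALLOC][7-11 ALLOC][12-39 FREE] -> 12

Answer: 12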